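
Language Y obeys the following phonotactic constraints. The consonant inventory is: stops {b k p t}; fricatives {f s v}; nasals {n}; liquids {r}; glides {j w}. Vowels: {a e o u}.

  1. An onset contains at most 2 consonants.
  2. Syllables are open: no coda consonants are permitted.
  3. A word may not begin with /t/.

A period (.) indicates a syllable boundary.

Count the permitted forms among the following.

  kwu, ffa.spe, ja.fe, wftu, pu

kwu — σ1 onset /kw/ (2C), coda /∅/ ok → permitted
ffa.spe — σ1 onset /ff/ (2C), coda /∅/ ok; σ2 onset /sp/ (2C), coda /∅/ ok → permitted
ja.fe — σ1 onset /j/, coda /∅/ ok; σ2 onset /f/, coda /∅/ ok → permitted
wftu — violates constraint 1: syllable 1 onset /wft/ has 3 consonants (> 2) → not permitted
pu — σ1 onset /p/, coda /∅/ ok → permitted
Permitted: kwu, ffa.spe, ja.fe, pu → 4.

4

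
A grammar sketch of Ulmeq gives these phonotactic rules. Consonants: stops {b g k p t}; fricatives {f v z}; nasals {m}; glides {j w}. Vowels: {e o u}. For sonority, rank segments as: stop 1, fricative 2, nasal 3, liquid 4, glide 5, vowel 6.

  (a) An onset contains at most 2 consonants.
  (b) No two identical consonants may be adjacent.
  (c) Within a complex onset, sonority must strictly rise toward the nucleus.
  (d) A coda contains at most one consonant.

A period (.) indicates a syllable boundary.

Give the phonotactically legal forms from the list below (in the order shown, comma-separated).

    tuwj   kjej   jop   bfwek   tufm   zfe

kjej, jop

tuwj — violates constraint (d): syllable 1 coda /wj/ has 2 consonants (> 1) → phonotactically illegal
kjej — σ1 onset /kj/ (1→5 rises), coda /j/ ok → phonotactically legal
jop — σ1 onset /j/, coda /p/ ok → phonotactically legal
bfwek — violates constraint (a): syllable 1 onset /bfw/ has 3 consonants (> 2) → phonotactically illegal
tufm — violates constraint (d): syllable 1 coda /fm/ has 2 consonants (> 1) → phonotactically illegal
zfe — violates constraint (c): syllable 1 onset /zf/: /z/ (fricative, 2) → /f/ (fricative, 2) does not rise → phonotactically illegal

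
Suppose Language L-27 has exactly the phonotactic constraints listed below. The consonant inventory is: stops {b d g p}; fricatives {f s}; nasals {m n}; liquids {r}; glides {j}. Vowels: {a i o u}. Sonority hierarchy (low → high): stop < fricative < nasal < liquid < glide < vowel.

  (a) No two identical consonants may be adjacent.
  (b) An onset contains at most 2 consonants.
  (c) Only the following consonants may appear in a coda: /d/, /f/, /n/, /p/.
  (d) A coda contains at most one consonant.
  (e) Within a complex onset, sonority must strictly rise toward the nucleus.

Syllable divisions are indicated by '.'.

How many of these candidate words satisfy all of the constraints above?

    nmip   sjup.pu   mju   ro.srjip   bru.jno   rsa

nmip — violates constraint (e): syllable 1 onset /nm/: /n/ (nasal, 3) → /m/ (nasal, 3) does not rise → ill-formed
sjup.pu — violates constraint (a): adjacent identical consonants /pp/ → ill-formed
mju — σ1 onset /mj/ (3→5 rises), coda /∅/ ok → well-formed
ro.srjip — violates constraint (b): syllable 2 onset /srj/ has 3 consonants (> 2) → ill-formed
bru.jno — violates constraint (e): syllable 2 onset /jn/: /j/ (glide, 5) → /n/ (nasal, 3) does not rise → ill-formed
rsa — violates constraint (e): syllable 1 onset /rs/: /r/ (liquid, 4) → /s/ (fricative, 2) does not rise → ill-formed
Well-formed: mju → 1.

1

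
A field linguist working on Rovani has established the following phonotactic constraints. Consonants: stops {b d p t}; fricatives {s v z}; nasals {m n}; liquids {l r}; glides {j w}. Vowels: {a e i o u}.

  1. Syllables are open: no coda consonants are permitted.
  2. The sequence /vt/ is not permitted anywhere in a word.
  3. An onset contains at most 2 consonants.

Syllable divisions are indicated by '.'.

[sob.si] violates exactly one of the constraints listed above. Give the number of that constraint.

[sob.si]: syllable 1 coda /b/ has 1 consonant (> 0).
This is a violation of constraint 1: "Syllables are open: no coda consonants are permitted."
The remaining constraints (2, 3) are satisfied.

1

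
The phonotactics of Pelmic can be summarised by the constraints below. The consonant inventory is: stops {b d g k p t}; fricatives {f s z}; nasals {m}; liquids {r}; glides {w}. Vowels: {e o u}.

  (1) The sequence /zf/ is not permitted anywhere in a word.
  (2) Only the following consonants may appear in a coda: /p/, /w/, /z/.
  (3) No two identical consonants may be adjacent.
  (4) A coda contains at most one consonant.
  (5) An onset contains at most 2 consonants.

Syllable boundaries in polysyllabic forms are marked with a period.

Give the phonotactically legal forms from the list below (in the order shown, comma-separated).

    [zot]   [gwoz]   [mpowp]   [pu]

[zot] — violates constraint 2: syllable 1 coda contains /t/, which is not a licensed coda consonant → phonotactically illegal
[gwoz] — σ1 onset /gw/ (2C), coda /z/ ok → phonotactically legal
[mpowp] — violates constraint 4: syllable 1 coda /wp/ has 2 consonants (> 1) → phonotactically illegal
[pu] — σ1 onset /p/, coda /∅/ ok → phonotactically legal

[gwoz], [pu]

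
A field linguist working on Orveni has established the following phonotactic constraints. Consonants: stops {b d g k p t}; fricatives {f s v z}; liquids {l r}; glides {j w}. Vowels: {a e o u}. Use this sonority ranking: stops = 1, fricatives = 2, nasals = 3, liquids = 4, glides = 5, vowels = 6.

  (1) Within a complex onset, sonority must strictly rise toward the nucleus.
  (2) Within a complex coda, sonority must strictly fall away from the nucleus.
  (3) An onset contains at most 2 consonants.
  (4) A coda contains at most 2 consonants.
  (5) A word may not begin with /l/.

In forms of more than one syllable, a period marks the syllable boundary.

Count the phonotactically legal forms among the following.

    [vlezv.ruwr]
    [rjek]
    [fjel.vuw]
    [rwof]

3

[vlezv.ruwr] — violates constraint 2: syllable 1 coda /zv/: /z/ (fricative, 2) → /v/ (fricative, 2) does not fall → phonotactically illegal
[rjek] — σ1 onset /rj/ (4→5 rises), coda /k/ ok → phonotactically legal
[fjel.vuw] — σ1 onset /fj/ (2→5 rises), coda /l/ ok; σ2 onset /v/, coda /w/ ok → phonotactically legal
[rwof] — σ1 onset /rw/ (4→5 rises), coda /f/ ok → phonotactically legal
Phonotactically legal: [rjek], [fjel.vuw], [rwof] → 3.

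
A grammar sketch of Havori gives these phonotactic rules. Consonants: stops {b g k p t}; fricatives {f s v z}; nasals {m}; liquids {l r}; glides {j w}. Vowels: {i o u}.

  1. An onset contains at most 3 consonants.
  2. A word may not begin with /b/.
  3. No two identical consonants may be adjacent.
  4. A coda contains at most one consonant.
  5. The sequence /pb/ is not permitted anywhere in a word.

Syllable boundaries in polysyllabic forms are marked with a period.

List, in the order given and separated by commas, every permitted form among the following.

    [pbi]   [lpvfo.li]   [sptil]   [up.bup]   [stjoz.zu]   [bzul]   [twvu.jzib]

[sptil], [twvu.jzib]

[pbi] — violates constraint 5: contains banned sequence /pb/ → not permitted
[lpvfo.li] — violates constraint 1: syllable 1 onset /lpvf/ has 4 consonants (> 3) → not permitted
[sptil] — σ1 onset /spt/ (3C), coda /l/ ok → permitted
[up.bup] — violates constraint 5: contains banned sequence /pb/ → not permitted
[stjoz.zu] — violates constraint 3: adjacent identical consonants /zz/ → not permitted
[bzul] — violates constraint 2: word begins with /b/ → not permitted
[twvu.jzib] — σ1 onset /twv/ (3C), coda /∅/ ok; σ2 onset /jz/ (2C), coda /b/ ok → permitted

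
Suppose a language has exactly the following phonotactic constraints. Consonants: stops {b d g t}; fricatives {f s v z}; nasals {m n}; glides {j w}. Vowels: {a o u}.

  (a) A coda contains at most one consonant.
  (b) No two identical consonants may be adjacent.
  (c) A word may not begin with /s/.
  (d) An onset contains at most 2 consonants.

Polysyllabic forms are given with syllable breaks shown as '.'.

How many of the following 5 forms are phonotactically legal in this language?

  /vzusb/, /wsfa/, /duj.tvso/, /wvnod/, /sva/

/vzusb/ — violates constraint (a): syllable 1 coda /sb/ has 2 consonants (> 1) → phonotactically illegal
/wsfa/ — violates constraint (d): syllable 1 onset /wsf/ has 3 consonants (> 2) → phonotactically illegal
/duj.tvso/ — violates constraint (d): syllable 2 onset /tvs/ has 3 consonants (> 2) → phonotactically illegal
/wvnod/ — violates constraint (d): syllable 1 onset /wvn/ has 3 consonants (> 2) → phonotactically illegal
/sva/ — violates constraint (c): word begins with /s/ → phonotactically illegal
No form is phonotactically legal → 0.

0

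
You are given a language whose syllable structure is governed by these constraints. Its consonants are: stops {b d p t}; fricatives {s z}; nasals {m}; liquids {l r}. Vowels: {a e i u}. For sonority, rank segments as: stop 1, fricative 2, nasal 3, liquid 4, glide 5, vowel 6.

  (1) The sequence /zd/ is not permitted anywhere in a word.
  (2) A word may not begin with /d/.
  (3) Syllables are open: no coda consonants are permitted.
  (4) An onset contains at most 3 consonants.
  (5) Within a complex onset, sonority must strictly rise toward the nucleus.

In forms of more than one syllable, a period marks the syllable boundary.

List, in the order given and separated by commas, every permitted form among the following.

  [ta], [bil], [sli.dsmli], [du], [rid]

[ta]

[ta] — σ1 onset /t/, coda /∅/ ok → permitted
[bil] — violates constraint 3: syllable 1 coda /l/ has 1 consonant (> 0) → not permitted
[sli.dsmli] — violates constraint 4: syllable 2 onset /dsml/ has 4 consonants (> 3) → not permitted
[du] — violates constraint 2: word begins with /d/ → not permitted
[rid] — violates constraint 3: syllable 1 coda /d/ has 1 consonant (> 0) → not permitted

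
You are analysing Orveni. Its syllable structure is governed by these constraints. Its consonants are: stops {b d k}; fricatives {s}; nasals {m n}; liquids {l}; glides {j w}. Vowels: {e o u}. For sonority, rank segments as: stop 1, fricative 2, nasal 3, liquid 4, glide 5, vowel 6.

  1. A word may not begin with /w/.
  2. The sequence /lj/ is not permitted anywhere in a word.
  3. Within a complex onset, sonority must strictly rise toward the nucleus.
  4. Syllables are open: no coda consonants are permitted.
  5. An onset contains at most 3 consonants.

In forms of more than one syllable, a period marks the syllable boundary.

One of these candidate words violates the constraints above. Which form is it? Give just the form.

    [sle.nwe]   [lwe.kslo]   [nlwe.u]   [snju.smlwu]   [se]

[sle.nwe] — σ1 onset /sl/ (2→4 rises), coda /∅/ ok; σ2 onset /nw/ (3→5 rises), coda /∅/ ok → well-formed
[lwe.kslo] — σ1 onset /lw/ (4→5 rises), coda /∅/ ok; σ2 onset /ksl/ (1→2→4 rises), coda /∅/ ok → well-formed
[nlwe.u] — σ1 onset /nlw/ (3→4→5 rises), coda /∅/ ok; σ2 onset /∅/, coda /∅/ ok → well-formed
[snju.smlwu] — violates constraint 5: syllable 2 onset /smlw/ has 4 consonants (> 3) → ill-formed
[se] — σ1 onset /s/, coda /∅/ ok → well-formed

[snju.smlwu]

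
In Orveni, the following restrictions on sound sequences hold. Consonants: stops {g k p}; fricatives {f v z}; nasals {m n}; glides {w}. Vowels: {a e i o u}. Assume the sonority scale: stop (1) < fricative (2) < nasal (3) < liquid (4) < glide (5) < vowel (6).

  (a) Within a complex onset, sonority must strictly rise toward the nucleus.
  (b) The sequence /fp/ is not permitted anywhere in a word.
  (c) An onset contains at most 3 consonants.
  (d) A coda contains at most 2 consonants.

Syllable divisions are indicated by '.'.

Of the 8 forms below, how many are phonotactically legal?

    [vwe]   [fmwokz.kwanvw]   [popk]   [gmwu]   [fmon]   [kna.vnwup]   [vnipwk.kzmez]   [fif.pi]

5

[vwe] — σ1 onset /vw/ (2→5 rises), coda /∅/ ok → phonotactically legal
[fmwokz.kwanvw] — violates constraint (d): syllable 2 coda /nvw/ has 3 consonants (> 2) → phonotactically illegal
[popk] — σ1 onset /p/, coda /pk/ (2C) ok → phonotactically legal
[gmwu] — σ1 onset /gmw/ (1→3→5 rises), coda /∅/ ok → phonotactically legal
[fmon] — σ1 onset /fm/ (2→3 rises), coda /n/ ok → phonotactically legal
[kna.vnwup] — σ1 onset /kn/ (1→3 rises), coda /∅/ ok; σ2 onset /vnw/ (2→3→5 rises), coda /p/ ok → phonotactically legal
[vnipwk.kzmez] — violates constraint (d): syllable 1 coda /pwk/ has 3 consonants (> 2) → phonotactically illegal
[fif.pi] — violates constraint (b): contains banned sequence /fp/ → phonotactically illegal
Phonotactically legal: [vwe], [popk], [gmwu], [fmon], [kna.vnwup] → 5.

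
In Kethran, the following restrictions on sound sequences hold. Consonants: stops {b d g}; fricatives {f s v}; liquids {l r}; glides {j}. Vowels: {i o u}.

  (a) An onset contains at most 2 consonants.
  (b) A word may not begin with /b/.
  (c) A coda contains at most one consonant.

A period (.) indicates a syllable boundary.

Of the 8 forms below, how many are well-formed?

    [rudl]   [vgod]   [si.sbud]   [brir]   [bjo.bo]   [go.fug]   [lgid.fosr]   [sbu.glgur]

[rudl] — violates constraint (c): syllable 1 coda /dl/ has 2 consonants (> 1) → ill-formed
[vgod] — σ1 onset /vg/ (2C), coda /d/ ok → well-formed
[si.sbud] — σ1 onset /s/, coda /∅/ ok; σ2 onset /sb/ (2C), coda /d/ ok → well-formed
[brir] — violates constraint (b): word begins with /b/ → ill-formed
[bjo.bo] — violates constraint (b): word begins with /b/ → ill-formed
[go.fug] — σ1 onset /g/, coda /∅/ ok; σ2 onset /f/, coda /g/ ok → well-formed
[lgid.fosr] — violates constraint (c): syllable 2 coda /sr/ has 2 consonants (> 1) → ill-formed
[sbu.glgur] — violates constraint (a): syllable 2 onset /glg/ has 3 consonants (> 2) → ill-formed
Well-formed: [vgod], [si.sbud], [go.fug] → 3.

3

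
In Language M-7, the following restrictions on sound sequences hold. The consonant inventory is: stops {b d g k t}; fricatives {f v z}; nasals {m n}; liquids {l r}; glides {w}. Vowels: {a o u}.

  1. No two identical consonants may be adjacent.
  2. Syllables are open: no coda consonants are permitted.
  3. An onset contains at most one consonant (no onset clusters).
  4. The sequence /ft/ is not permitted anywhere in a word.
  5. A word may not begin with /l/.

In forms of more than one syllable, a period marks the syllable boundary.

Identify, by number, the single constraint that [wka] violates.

3

[wka]: syllable 1 onset /wk/ has 2 consonants (> 1).
This is a violation of constraint 3: "An onset contains at most one consonant (no onset clusters)."
The remaining constraints (1, 2, 4, 5) are satisfied.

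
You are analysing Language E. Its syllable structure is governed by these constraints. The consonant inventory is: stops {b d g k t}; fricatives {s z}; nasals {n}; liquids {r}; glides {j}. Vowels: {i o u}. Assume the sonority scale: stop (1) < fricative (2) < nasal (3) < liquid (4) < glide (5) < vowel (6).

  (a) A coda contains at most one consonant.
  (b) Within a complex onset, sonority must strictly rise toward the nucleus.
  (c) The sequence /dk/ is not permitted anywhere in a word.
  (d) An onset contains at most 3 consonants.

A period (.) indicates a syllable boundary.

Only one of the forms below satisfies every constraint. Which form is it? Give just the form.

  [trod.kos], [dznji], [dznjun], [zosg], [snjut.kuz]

[trod.kos] — violates constraint (c): contains banned sequence /dk/ → ill-formed
[dznji] — violates constraint (d): syllable 1 onset /dznj/ has 4 consonants (> 3) → ill-formed
[dznjun] — violates constraint (d): syllable 1 onset /dznj/ has 4 consonants (> 3) → ill-formed
[zosg] — violates constraint (a): syllable 1 coda /sg/ has 2 consonants (> 1) → ill-formed
[snjut.kuz] — σ1 onset /snj/ (2→3→5 rises), coda /t/ ok; σ2 onset /k/, coda /z/ ok → well-formed

[snjut.kuz]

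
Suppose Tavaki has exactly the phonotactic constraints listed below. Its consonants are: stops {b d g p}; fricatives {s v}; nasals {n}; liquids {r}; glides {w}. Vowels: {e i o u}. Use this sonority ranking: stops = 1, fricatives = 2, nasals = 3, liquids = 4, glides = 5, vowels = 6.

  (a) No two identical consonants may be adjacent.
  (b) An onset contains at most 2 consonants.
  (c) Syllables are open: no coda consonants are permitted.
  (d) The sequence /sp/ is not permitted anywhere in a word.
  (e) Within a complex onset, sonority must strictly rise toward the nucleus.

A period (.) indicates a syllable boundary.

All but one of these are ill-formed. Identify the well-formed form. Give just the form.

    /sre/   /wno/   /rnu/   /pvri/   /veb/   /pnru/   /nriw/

/sre/ — σ1 onset /sr/ (2→4 rises), coda /∅/ ok → well-formed
/wno/ — violates constraint (e): syllable 1 onset /wn/: /w/ (glide, 5) → /n/ (nasal, 3) does not rise → ill-formed
/rnu/ — violates constraint (e): syllable 1 onset /rn/: /r/ (liquid, 4) → /n/ (nasal, 3) does not rise → ill-formed
/pvri/ — violates constraint (b): syllable 1 onset /pvr/ has 3 consonants (> 2) → ill-formed
/veb/ — violates constraint (c): syllable 1 coda /b/ has 1 consonant (> 0) → ill-formed
/pnru/ — violates constraint (b): syllable 1 onset /pnr/ has 3 consonants (> 2) → ill-formed
/nriw/ — violates constraint (c): syllable 1 coda /w/ has 1 consonant (> 0) → ill-formed

/sre/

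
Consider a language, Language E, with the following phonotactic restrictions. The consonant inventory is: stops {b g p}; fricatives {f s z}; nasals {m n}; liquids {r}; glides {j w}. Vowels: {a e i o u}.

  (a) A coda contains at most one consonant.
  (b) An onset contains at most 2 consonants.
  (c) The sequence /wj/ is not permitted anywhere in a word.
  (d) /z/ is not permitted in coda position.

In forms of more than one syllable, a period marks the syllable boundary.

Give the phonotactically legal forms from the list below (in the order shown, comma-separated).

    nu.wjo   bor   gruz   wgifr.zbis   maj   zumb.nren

nu.wjo — violates constraint (c): contains banned sequence /wj/ → phonotactically illegal
bor — σ1 onset /b/, coda /r/ ok → phonotactically legal
gruz — violates constraint (d): syllable 1 coda contains /z/ → phonotactically illegal
wgifr.zbis — violates constraint (a): syllable 1 coda /fr/ has 2 consonants (> 1) → phonotactically illegal
maj — σ1 onset /m/, coda /j/ ok → phonotactically legal
zumb.nren — violates constraint (a): syllable 1 coda /mb/ has 2 consonants (> 1) → phonotactically illegal

bor, maj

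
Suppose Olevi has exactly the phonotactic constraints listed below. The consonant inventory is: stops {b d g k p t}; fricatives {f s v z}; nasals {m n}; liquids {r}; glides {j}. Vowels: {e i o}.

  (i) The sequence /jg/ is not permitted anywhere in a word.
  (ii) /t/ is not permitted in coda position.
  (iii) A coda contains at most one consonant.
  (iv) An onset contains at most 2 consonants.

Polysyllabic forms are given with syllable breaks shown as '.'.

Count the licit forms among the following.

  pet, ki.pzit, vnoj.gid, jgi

0

pet — violates constraint (ii): syllable 1 coda contains /t/ → illicit
ki.pzit — violates constraint (ii): syllable 2 coda contains /t/ → illicit
vnoj.gid — violates constraint (i): contains banned sequence /jg/ → illicit
jgi — violates constraint (i): contains banned sequence /jg/ → illicit
No form is licit → 0.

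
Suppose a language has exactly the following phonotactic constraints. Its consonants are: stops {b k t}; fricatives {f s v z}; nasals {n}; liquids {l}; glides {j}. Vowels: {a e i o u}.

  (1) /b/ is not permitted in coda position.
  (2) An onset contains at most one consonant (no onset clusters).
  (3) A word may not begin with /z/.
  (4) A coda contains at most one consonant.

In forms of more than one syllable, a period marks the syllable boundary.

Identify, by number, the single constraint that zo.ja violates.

3

zo.ja: word begins with /z/.
This is a violation of constraint 3: "A word may not begin with /z/."
The remaining constraints (1, 2, 4) are satisfied.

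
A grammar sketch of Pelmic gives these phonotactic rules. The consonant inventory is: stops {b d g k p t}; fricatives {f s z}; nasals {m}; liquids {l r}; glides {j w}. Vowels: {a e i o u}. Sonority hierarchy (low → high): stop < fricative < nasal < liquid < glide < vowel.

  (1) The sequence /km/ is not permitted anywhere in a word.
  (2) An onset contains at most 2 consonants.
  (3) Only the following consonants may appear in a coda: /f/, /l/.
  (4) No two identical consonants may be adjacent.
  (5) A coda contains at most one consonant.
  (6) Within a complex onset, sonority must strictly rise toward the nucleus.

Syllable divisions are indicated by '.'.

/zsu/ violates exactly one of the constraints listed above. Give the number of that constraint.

6

/zsu/: syllable 1 onset /zs/: /z/ (fricative, 2) → /s/ (fricative, 2) does not rise.
This is a violation of constraint 6: "Within a complex onset, sonority must strictly rise toward the nucleus."
The remaining constraints (1, 2, 3, 4, 5) are satisfied.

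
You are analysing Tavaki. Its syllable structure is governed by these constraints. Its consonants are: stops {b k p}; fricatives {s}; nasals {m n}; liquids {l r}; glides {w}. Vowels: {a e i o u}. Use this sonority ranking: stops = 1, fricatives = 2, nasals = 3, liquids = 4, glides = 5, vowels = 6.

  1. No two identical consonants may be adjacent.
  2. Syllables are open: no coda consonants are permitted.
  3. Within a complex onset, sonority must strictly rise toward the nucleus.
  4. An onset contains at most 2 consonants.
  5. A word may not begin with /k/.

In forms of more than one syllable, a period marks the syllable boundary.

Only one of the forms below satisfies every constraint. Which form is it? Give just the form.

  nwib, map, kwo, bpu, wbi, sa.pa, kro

sa.pa

nwib — violates constraint 2: syllable 1 coda /b/ has 1 consonant (> 0) → not permitted
map — violates constraint 2: syllable 1 coda /p/ has 1 consonant (> 0) → not permitted
kwo — violates constraint 5: word begins with /k/ → not permitted
bpu — violates constraint 3: syllable 1 onset /bp/: /b/ (stop, 1) → /p/ (stop, 1) does not rise → not permitted
wbi — violates constraint 3: syllable 1 onset /wb/: /w/ (glide, 5) → /b/ (stop, 1) does not rise → not permitted
sa.pa — σ1 onset /s/, coda /∅/ ok; σ2 onset /p/, coda /∅/ ok → permitted
kro — violates constraint 5: word begins with /k/ → not permitted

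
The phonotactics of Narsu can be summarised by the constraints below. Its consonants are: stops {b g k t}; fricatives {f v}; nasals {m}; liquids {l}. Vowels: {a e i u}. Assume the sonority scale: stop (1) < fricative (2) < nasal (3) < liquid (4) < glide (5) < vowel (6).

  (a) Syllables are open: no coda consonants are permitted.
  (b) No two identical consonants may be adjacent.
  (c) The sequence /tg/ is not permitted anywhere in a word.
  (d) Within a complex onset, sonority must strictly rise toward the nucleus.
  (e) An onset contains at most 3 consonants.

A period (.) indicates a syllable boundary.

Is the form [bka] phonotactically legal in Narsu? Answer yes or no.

[bka] — violates constraint (d): syllable 1 onset /bk/: /b/ (stop, 1) → /k/ (stop, 1) does not rise → phonotactically illegal

no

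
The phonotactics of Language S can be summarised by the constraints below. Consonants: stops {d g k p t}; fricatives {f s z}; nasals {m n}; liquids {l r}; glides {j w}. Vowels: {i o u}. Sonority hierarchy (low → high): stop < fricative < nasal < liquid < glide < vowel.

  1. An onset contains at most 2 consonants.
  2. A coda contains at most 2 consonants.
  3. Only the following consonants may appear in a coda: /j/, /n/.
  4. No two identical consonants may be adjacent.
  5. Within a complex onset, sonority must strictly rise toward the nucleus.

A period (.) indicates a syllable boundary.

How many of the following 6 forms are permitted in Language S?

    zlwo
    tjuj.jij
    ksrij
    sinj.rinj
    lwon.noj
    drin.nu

zlwo — violates constraint 1: syllable 1 onset /zlw/ has 3 consonants (> 2) → not permitted
tjuj.jij — violates constraint 4: adjacent identical consonants /jj/ → not permitted
ksrij — violates constraint 1: syllable 1 onset /ksr/ has 3 consonants (> 2) → not permitted
sinj.rinj — σ1 onset /s/, coda /nj/ (2C) ok; σ2 onset /r/, coda /nj/ (2C) ok → permitted
lwon.noj — violates constraint 4: adjacent identical consonants /nn/ → not permitted
drin.nu — violates constraint 4: adjacent identical consonants /nn/ → not permitted
Permitted: sinj.rinj → 1.

1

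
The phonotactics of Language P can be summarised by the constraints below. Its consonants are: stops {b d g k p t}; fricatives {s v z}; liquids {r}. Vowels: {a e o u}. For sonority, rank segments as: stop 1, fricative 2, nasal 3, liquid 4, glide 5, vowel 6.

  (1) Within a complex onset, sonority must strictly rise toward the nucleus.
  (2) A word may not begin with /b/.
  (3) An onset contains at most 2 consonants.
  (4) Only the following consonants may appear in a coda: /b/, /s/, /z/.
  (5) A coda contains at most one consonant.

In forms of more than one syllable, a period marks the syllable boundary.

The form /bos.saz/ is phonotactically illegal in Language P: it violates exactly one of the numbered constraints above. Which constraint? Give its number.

/bos.saz/: word begins with /b/.
This is a violation of constraint 2: "A word may not begin with /b/."
The remaining constraints (1, 3, 4, 5) are satisfied.

2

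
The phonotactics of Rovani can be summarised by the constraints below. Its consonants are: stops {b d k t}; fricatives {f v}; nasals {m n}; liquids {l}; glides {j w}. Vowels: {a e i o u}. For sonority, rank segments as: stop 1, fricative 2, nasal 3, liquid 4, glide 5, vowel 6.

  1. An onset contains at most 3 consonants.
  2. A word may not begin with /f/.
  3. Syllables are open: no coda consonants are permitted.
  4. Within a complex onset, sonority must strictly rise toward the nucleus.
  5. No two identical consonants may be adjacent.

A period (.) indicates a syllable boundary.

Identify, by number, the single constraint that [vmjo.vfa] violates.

[vmjo.vfa]: syllable 2 onset /vf/: /v/ (fricative, 2) → /f/ (fricative, 2) does not rise.
This is a violation of constraint 4: "Within a complex onset, sonority must strictly rise toward the nucleus."
The remaining constraints (1, 2, 3, 5) are satisfied.

4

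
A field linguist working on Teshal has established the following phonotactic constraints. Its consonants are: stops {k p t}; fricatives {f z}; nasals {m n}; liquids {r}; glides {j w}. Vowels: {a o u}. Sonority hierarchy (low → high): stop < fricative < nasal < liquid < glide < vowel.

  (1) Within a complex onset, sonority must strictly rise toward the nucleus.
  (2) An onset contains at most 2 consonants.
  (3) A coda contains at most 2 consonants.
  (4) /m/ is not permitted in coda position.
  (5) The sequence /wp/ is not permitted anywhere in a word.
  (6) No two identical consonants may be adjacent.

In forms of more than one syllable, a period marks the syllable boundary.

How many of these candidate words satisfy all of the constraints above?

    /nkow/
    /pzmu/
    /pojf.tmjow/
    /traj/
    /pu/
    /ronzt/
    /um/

/nkow/ — violates constraint 1: syllable 1 onset /nk/: /n/ (nasal, 3) → /k/ (stop, 1) does not rise → not permitted
/pzmu/ — violates constraint 2: syllable 1 onset /pzm/ has 3 consonants (> 2) → not permitted
/pojf.tmjow/ — violates constraint 2: syllable 2 onset /tmj/ has 3 consonants (> 2) → not permitted
/traj/ — σ1 onset /tr/ (1→4 rises), coda /j/ ok → permitted
/pu/ — σ1 onset /p/, coda /∅/ ok → permitted
/ronzt/ — violates constraint 3: syllable 1 coda /nzt/ has 3 consonants (> 2) → not permitted
/um/ — violates constraint 4: syllable 1 coda contains /m/ → not permitted
Permitted: /traj/, /pu/ → 2.

2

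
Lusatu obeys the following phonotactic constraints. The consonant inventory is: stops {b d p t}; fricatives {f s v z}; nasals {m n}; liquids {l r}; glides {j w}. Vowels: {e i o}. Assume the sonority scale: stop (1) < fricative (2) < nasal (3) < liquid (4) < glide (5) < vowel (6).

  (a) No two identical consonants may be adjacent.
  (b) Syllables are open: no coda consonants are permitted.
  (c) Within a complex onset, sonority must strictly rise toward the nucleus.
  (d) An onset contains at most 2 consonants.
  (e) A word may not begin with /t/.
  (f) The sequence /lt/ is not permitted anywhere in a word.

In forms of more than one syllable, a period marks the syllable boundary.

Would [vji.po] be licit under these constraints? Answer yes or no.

yes

[vji.po] — σ1 onset /vj/ (2→5 rises), coda /∅/ ok; σ2 onset /p/, coda /∅/ ok → licit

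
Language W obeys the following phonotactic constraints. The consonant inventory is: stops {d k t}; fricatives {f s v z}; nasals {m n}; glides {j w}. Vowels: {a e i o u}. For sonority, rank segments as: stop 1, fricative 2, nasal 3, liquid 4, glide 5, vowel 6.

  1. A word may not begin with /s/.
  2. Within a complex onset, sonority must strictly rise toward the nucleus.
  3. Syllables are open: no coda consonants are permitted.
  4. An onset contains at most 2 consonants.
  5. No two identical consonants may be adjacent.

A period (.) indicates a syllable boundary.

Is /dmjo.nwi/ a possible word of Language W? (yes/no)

/dmjo.nwi/ — violates constraint 4: syllable 1 onset /dmj/ has 3 consonants (> 2) → ill-formed

no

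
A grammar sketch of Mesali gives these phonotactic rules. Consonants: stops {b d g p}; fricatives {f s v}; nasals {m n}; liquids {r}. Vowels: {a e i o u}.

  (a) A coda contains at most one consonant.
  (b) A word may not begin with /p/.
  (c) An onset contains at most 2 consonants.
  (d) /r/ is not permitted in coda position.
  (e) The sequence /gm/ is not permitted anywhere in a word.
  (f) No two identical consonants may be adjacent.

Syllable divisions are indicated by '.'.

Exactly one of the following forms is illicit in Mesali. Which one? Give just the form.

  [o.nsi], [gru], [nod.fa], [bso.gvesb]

[o.nsi] — σ1 onset /∅/, coda /∅/ ok; σ2 onset /ns/ (2C), coda /∅/ ok → licit
[gru] — σ1 onset /gr/ (2C), coda /∅/ ok → licit
[nod.fa] — σ1 onset /n/, coda /d/ ok; σ2 onset /f/, coda /∅/ ok → licit
[bso.gvesb] — violates constraint (a): syllable 2 coda /sb/ has 2 consonants (> 1) → illicit

[bso.gvesb]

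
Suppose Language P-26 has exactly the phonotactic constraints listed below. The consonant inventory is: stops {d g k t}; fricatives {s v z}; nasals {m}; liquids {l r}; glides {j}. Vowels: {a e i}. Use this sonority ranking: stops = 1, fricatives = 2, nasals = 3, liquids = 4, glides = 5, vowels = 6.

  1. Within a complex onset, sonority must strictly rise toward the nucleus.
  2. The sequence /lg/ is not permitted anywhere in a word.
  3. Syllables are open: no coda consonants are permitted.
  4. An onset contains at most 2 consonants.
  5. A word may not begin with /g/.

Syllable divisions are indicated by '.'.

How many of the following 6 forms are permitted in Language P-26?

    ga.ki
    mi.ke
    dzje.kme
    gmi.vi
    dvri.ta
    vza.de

1

ga.ki — violates constraint 5: word begins with /g/ → not permitted
mi.ke — σ1 onset /m/, coda /∅/ ok; σ2 onset /k/, coda /∅/ ok → permitted
dzje.kme — violates constraint 4: syllable 1 onset /dzj/ has 3 consonants (> 2) → not permitted
gmi.vi — violates constraint 5: word begins with /g/ → not permitted
dvri.ta — violates constraint 4: syllable 1 onset /dvr/ has 3 consonants (> 2) → not permitted
vza.de — violates constraint 1: syllable 1 onset /vz/: /v/ (fricative, 2) → /z/ (fricative, 2) does not rise → not permitted
Permitted: mi.ke → 1.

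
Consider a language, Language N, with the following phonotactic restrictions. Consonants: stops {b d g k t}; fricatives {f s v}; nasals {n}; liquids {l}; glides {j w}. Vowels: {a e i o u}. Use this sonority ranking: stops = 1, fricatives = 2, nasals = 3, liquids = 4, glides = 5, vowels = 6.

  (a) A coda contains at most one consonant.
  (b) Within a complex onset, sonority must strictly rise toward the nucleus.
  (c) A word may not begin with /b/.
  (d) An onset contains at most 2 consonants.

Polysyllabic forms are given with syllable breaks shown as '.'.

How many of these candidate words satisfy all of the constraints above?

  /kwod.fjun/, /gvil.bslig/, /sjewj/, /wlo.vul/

/kwod.fjun/ — σ1 onset /kw/ (1→5 rises), coda /d/ ok; σ2 onset /fj/ (2→5 rises), coda /n/ ok → permitted
/gvil.bslig/ — violates constraint (d): syllable 2 onset /bsl/ has 3 consonants (> 2) → not permitted
/sjewj/ — violates constraint (a): syllable 1 coda /wj/ has 2 consonants (> 1) → not permitted
/wlo.vul/ — violates constraint (b): syllable 1 onset /wl/: /w/ (glide, 5) → /l/ (liquid, 4) does not rise → not permitted
Permitted: /kwod.fjun/ → 1.

1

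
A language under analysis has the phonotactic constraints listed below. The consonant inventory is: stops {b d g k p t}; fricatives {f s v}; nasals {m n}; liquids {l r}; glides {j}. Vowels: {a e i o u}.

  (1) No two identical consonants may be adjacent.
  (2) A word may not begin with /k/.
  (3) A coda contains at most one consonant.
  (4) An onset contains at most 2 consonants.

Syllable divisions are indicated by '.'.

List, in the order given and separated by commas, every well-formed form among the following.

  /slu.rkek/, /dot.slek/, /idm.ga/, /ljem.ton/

/slu.rkek/ — σ1 onset /sl/ (2C), coda /∅/ ok; σ2 onset /rk/ (2C), coda /k/ ok → well-formed
/dot.slek/ — σ1 onset /d/, coda /t/ ok; σ2 onset /sl/ (2C), coda /k/ ok → well-formed
/idm.ga/ — violates constraint 3: syllable 1 coda /dm/ has 2 consonants (> 1) → ill-formed
/ljem.ton/ — σ1 onset /lj/ (2C), coda /m/ ok; σ2 onset /t/, coda /n/ ok → well-formed

/slu.rkek/, /dot.slek/, /ljem.ton/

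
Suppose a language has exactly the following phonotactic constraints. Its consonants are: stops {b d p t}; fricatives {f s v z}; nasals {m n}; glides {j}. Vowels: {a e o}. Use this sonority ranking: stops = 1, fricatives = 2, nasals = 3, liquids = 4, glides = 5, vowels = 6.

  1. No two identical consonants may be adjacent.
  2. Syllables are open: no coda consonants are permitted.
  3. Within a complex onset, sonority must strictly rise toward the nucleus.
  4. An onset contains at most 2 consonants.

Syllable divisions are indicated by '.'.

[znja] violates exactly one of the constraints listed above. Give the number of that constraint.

4

[znja]: syllable 1 onset /znj/ has 3 consonants (> 2).
This is a violation of constraint 4: "An onset contains at most 2 consonants."
The remaining constraints (1, 2, 3) are satisfied.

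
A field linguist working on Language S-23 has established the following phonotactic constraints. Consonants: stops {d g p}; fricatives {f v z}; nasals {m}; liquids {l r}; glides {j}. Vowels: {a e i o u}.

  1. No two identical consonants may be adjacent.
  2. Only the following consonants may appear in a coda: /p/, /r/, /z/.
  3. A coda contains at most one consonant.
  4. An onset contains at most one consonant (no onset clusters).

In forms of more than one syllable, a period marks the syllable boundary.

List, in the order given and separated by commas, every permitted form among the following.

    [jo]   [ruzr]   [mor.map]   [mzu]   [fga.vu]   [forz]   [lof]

[jo], [mor.map]

[jo] — σ1 onset /j/, coda /∅/ ok → permitted
[ruzr] — violates constraint 3: syllable 1 coda /zr/ has 2 consonants (> 1) → not permitted
[mor.map] — σ1 onset /m/, coda /r/ ok; σ2 onset /m/, coda /p/ ok → permitted
[mzu] — violates constraint 4: syllable 1 onset /mz/ has 2 consonants (> 1) → not permitted
[fga.vu] — violates constraint 4: syllable 1 onset /fg/ has 2 consonants (> 1) → not permitted
[forz] — violates constraint 3: syllable 1 coda /rz/ has 2 consonants (> 1) → not permitted
[lof] — violates constraint 2: syllable 1 coda contains /f/, which is not a licensed coda consonant → not permitted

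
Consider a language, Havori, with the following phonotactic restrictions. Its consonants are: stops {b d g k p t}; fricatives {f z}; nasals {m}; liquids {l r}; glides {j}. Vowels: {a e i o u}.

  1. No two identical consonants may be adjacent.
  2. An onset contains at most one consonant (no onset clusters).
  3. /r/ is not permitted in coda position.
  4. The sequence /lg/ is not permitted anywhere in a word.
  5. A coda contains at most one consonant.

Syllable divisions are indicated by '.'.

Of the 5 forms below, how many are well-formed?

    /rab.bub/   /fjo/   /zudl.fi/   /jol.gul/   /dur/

0

/rab.bub/ — violates constraint 1: adjacent identical consonants /bb/ → ill-formed
/fjo/ — violates constraint 2: syllable 1 onset /fj/ has 2 consonants (> 1) → ill-formed
/zudl.fi/ — violates constraint 5: syllable 1 coda /dl/ has 2 consonants (> 1) → ill-formed
/jol.gul/ — violates constraint 4: contains banned sequence /lg/ → ill-formed
/dur/ — violates constraint 3: syllable 1 coda contains /r/ → ill-formed
No form is well-formed → 0.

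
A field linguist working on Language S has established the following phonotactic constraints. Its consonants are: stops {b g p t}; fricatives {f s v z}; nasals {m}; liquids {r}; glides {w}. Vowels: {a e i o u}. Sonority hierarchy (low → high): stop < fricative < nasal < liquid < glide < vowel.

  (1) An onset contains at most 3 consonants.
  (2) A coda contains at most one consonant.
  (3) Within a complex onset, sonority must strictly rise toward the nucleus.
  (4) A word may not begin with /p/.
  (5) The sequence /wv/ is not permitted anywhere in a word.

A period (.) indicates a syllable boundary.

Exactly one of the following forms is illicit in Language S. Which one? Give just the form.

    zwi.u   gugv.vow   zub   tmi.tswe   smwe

gugv.vow

zwi.u — σ1 onset /zw/ (2→5 rises), coda /∅/ ok; σ2 onset /∅/, coda /∅/ ok → licit
gugv.vow — violates constraint 2: syllable 1 coda /gv/ has 2 consonants (> 1) → illicit
zub — σ1 onset /z/, coda /b/ ok → licit
tmi.tswe — σ1 onset /tm/ (1→3 rises), coda /∅/ ok; σ2 onset /tsw/ (1→2→5 rises), coda /∅/ ok → licit
smwe — σ1 onset /smw/ (2→3→5 rises), coda /∅/ ok → licit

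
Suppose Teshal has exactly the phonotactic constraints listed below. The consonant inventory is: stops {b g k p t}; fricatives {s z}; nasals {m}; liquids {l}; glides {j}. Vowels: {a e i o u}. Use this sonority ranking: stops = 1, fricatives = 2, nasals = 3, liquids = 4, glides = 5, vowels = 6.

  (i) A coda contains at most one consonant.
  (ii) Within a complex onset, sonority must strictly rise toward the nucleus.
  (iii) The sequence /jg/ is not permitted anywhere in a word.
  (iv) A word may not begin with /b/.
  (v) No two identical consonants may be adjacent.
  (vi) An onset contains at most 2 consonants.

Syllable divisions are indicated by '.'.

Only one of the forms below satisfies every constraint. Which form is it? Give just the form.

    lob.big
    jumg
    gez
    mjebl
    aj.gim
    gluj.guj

gez

lob.big — violates constraint (v): adjacent identical consonants /bb/ → not permitted
jumg — violates constraint (i): syllable 1 coda /mg/ has 2 consonants (> 1) → not permitted
gez — σ1 onset /g/, coda /z/ ok → permitted
mjebl — violates constraint (i): syllable 1 coda /bl/ has 2 consonants (> 1) → not permitted
aj.gim — violates constraint (iii): contains banned sequence /jg/ → not permitted
gluj.guj — violates constraint (iii): contains banned sequence /jg/ → not permitted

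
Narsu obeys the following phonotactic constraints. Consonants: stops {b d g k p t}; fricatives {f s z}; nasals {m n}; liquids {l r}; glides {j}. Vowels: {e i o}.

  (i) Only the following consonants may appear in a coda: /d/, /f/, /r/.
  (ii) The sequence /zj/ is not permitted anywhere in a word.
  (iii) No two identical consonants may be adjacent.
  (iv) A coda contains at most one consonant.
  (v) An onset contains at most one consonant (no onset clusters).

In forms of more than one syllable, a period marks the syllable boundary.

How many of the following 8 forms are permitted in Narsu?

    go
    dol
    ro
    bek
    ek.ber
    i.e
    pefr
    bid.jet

3

go — σ1 onset /g/, coda /∅/ ok → permitted
dol — violates constraint (i): syllable 1 coda contains /l/, which is not a licensed coda consonant → not permitted
ro — σ1 onset /r/, coda /∅/ ok → permitted
bek — violates constraint (i): syllable 1 coda contains /k/, which is not a licensed coda consonant → not permitted
ek.ber — violates constraint (i): syllable 1 coda contains /k/, which is not a licensed coda consonant → not permitted
i.e — σ1 onset /∅/, coda /∅/ ok; σ2 onset /∅/, coda /∅/ ok → permitted
pefr — violates constraint (iv): syllable 1 coda /fr/ has 2 consonants (> 1) → not permitted
bid.jet — violates constraint (i): syllable 2 coda contains /t/, which is not a licensed coda consonant → not permitted
Permitted: go, ro, i.e → 3.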